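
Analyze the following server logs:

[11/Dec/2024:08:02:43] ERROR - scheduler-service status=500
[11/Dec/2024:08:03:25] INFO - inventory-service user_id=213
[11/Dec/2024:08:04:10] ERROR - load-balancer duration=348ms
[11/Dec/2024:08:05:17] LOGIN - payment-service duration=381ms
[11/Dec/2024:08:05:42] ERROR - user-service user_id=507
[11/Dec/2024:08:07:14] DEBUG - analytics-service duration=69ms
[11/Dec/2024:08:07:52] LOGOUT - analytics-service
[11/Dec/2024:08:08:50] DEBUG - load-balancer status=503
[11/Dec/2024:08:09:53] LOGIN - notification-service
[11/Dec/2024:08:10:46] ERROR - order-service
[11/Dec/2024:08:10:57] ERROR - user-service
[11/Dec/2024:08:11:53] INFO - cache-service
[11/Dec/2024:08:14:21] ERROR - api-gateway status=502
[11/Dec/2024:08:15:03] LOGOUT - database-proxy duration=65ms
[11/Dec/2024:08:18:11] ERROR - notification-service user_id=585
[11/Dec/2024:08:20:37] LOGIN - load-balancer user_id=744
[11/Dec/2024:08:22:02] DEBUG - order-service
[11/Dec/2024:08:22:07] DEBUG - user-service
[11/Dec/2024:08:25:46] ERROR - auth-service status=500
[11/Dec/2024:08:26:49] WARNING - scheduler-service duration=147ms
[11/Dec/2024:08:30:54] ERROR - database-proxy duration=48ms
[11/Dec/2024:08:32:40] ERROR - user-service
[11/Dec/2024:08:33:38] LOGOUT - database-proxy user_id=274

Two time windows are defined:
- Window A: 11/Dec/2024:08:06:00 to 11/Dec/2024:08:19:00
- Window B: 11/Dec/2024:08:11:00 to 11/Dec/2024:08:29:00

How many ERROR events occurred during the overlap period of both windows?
2

To find overlap events:

1. Window A: 11/Dec/2024:08:06:00 to 11/Dec/2024:08:19:00
2. Window B: 11/Dec/2024:08:11:00 to 11/Dec/2024:08:29:00
3. Overlap period: 11/Dec/2024:08:11:00 to 11/Dec/2024:08:19:00
4. Count ERROR events in overlap: 2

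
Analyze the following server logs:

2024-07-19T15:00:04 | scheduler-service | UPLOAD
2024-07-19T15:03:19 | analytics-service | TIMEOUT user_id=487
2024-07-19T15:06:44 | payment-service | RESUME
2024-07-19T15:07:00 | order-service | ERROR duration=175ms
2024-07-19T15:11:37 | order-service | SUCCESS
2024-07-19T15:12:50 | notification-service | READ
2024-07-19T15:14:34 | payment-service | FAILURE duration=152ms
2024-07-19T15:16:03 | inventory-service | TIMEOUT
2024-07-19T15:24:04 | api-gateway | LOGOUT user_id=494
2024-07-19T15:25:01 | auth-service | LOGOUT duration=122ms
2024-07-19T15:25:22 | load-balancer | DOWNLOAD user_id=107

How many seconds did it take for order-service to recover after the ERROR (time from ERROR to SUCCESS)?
277

To calculate recovery time:

1. Find ERROR event for order-service: 2024-07-19T15:07:00
2. Find next SUCCESS event for order-service: 2024-07-19T15:11:37
3. Recovery time: 2024-07-19T15:11:37 - 2024-07-19T15:07:00 = 277 seconds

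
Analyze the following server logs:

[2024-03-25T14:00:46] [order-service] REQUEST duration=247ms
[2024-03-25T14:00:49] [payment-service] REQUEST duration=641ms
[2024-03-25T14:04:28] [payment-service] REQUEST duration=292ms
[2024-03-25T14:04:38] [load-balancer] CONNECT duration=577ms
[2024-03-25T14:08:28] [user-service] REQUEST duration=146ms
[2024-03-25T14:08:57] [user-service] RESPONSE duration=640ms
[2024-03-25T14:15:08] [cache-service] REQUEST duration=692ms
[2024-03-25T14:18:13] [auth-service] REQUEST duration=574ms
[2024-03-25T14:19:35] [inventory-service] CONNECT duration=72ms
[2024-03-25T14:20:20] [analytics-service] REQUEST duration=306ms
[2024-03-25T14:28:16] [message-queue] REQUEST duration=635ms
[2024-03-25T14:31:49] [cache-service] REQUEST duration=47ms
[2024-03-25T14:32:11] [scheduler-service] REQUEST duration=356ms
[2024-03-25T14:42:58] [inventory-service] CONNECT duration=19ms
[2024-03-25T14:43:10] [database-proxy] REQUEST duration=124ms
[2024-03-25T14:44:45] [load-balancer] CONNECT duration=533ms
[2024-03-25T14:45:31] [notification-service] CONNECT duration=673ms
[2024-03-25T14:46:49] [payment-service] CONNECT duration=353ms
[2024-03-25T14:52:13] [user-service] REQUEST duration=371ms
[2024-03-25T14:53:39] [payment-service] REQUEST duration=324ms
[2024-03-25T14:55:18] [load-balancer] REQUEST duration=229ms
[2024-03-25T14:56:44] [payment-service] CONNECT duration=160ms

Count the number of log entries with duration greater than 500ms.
8

To count timeouts:

1. Threshold: 500ms
2. Extract duration from each log entry
3. Count entries where duration > 500
4. Timeout count: 8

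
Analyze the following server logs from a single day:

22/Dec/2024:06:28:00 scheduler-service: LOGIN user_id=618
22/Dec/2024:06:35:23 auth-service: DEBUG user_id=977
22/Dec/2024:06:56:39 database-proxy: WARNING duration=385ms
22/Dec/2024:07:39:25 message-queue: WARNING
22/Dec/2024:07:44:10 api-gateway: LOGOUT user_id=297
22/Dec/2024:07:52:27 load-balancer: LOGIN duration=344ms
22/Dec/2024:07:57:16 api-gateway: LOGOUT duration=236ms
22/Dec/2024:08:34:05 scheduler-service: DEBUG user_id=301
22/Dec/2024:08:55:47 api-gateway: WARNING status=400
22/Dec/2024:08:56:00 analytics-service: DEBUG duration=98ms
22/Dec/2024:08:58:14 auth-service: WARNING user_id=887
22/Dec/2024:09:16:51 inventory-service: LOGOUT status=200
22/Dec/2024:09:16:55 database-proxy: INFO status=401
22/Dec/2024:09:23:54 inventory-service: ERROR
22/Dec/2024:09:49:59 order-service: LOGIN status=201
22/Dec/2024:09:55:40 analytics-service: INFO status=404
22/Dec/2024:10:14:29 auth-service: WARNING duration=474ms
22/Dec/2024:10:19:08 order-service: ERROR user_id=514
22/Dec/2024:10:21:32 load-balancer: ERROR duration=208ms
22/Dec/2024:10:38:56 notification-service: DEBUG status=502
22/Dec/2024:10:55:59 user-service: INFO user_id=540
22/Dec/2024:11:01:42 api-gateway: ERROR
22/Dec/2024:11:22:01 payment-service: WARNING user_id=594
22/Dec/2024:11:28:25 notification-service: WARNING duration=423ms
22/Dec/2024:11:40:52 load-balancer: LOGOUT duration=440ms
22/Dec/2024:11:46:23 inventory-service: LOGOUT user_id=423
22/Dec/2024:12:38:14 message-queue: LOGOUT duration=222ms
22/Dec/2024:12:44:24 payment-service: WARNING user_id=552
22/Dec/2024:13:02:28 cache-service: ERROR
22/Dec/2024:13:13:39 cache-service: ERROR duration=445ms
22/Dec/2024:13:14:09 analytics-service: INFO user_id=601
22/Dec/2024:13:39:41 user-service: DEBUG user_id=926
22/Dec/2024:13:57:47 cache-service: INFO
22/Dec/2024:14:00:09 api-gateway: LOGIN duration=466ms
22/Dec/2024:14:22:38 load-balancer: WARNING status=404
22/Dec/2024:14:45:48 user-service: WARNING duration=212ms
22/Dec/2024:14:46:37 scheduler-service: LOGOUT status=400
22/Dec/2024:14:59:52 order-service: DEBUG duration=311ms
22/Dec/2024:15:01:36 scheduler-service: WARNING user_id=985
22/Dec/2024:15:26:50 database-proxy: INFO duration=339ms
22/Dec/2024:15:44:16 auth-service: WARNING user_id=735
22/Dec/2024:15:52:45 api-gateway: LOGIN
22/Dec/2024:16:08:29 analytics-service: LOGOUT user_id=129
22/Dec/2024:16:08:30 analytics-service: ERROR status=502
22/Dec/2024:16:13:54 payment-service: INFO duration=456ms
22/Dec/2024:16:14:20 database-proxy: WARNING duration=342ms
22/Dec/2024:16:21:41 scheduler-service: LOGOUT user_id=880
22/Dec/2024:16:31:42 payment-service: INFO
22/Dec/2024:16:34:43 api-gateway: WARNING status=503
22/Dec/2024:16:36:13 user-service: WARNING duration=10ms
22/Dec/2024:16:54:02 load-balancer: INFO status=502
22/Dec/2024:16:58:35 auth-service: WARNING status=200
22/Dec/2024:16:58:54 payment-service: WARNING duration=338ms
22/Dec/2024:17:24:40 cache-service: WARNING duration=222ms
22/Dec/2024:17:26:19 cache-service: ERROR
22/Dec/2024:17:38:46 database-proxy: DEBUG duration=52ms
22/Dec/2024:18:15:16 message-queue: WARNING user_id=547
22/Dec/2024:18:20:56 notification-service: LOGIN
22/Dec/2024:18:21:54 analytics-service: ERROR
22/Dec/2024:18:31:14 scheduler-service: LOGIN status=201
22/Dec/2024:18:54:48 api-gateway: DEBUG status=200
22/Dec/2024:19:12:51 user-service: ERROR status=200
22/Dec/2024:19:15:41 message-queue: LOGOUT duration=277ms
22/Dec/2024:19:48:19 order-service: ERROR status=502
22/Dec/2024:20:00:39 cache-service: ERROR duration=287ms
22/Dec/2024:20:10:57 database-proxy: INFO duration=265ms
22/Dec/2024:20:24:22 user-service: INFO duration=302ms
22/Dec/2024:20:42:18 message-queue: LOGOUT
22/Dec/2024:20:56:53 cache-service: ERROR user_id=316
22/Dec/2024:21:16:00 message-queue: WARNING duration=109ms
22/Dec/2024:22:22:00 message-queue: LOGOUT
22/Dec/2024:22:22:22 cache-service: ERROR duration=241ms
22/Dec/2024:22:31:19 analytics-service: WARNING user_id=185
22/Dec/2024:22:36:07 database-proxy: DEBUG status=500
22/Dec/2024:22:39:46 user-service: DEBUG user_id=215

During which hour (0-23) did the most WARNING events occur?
16

To find the peak hour:

1. Group all WARNING events by hour
2. Count events in each hour
3. Find hour with maximum count
4. Peak hour: 16 (with 5 events)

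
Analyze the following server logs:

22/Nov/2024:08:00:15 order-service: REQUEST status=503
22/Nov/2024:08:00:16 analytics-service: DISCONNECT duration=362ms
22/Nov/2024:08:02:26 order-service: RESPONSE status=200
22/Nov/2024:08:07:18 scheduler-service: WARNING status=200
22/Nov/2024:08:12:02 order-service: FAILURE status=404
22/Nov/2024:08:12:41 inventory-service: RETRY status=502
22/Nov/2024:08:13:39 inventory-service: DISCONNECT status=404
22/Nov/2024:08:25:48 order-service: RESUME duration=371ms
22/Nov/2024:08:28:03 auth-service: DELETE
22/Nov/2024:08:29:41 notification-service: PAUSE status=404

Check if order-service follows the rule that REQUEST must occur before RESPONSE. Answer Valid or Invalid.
Valid

To validate ordering:

1. Required order: REQUEST → RESPONSE
2. Rule: REQUEST must occur before RESPONSE
3. Check actual order of events for order-service
4. Result: Valid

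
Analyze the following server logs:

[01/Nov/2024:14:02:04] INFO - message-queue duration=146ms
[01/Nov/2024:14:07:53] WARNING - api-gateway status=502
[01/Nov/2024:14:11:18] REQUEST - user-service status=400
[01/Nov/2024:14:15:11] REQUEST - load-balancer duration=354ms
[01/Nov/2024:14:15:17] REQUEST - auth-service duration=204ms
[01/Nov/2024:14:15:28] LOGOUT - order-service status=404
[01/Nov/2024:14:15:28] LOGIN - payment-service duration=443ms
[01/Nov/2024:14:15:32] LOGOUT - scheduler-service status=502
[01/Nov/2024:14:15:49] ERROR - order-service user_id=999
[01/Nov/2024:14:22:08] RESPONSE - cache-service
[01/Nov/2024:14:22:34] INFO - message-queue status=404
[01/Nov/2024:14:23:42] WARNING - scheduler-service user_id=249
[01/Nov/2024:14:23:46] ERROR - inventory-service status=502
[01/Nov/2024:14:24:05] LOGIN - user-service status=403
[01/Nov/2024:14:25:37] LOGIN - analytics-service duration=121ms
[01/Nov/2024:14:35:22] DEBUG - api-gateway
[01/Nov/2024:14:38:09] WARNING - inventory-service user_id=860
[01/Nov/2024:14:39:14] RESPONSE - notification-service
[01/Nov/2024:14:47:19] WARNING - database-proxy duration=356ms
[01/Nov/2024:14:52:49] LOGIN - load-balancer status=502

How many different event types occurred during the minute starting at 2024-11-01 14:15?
4

To count unique event types:

1. Filter events in the minute starting at 2024-11-01 14:15
2. Extract event types from matching entries
3. Count unique types: 4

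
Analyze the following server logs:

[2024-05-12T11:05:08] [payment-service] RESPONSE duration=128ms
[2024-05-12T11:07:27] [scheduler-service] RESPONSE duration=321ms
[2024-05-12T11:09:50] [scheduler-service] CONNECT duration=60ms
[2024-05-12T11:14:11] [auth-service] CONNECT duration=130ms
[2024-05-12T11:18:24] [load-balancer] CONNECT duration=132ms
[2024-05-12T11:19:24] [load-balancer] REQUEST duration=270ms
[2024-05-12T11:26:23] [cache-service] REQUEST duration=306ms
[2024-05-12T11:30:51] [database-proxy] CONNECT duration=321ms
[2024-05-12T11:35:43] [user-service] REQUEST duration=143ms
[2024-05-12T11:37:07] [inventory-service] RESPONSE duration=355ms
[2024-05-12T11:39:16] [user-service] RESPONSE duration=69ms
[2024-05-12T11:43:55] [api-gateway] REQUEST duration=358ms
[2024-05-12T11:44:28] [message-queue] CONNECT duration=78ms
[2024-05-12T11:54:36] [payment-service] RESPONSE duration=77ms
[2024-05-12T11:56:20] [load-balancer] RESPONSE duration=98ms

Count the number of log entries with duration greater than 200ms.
6

To count timeouts:

1. Threshold: 200ms
2. Extract duration from each log entry
3. Count entries where duration > 200
4. Timeout count: 6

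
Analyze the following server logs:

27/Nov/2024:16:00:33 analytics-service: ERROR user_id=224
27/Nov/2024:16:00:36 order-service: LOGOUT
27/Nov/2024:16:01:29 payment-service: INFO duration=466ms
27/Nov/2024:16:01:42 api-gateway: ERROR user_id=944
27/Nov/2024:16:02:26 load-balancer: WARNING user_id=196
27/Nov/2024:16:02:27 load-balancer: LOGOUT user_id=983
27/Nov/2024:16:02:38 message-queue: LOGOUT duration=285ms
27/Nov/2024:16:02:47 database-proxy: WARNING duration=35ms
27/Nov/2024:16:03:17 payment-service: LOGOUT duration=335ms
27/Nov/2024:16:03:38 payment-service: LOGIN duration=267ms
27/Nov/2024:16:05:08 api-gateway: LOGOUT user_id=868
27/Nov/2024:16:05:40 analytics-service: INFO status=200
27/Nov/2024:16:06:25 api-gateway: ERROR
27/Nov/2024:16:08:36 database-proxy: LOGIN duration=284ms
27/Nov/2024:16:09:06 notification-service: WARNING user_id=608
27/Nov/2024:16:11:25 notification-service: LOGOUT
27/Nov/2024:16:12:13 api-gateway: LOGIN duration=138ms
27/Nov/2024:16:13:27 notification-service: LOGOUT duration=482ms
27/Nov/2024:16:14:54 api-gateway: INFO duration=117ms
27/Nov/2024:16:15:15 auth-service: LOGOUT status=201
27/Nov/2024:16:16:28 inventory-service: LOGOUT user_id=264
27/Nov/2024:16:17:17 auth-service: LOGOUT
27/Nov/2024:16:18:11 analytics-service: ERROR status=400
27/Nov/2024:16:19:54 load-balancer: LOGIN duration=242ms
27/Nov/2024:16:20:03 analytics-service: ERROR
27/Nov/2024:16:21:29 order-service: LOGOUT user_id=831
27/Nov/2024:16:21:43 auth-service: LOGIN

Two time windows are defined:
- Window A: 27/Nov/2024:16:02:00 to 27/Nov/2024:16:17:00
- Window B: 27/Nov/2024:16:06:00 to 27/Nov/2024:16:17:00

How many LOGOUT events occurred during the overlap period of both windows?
4

To find overlap events:

1. Window A: 27/Nov/2024:16:02:00 to 27/Nov/2024:16:17:00
2. Window B: 27/Nov/2024:16:06:00 to 27/Nov/2024:16:17:00
3. Overlap period: 27/Nov/2024:16:06:00 to 27/Nov/2024:16:17:00
4. Count LOGOUT events in overlap: 4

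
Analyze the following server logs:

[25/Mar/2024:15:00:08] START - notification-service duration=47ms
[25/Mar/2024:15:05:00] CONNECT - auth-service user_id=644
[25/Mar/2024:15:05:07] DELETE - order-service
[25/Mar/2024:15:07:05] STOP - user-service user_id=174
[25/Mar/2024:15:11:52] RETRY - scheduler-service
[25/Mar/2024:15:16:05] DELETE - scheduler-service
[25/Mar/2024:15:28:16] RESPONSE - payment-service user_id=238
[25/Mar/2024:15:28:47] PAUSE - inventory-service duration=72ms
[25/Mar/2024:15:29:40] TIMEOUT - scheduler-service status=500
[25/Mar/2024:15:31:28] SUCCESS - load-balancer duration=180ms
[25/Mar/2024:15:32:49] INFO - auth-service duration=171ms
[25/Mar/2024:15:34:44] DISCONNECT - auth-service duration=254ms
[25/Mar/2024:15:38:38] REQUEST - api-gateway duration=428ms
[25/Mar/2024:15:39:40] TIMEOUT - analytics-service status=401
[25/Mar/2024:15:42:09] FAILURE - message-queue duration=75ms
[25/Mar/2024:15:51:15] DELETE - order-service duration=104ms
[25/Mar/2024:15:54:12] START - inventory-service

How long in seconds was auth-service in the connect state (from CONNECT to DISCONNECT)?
1784

To calculate state duration:

1. Find CONNECT event for auth-service: 25/Mar/2024:15:05:00
2. Find DISCONNECT event for auth-service: 25/Mar/2024:15:34:44
3. Calculate duration: 25/Mar/2024:15:34:44 - 25/Mar/2024:15:05:00 = 1784 seconds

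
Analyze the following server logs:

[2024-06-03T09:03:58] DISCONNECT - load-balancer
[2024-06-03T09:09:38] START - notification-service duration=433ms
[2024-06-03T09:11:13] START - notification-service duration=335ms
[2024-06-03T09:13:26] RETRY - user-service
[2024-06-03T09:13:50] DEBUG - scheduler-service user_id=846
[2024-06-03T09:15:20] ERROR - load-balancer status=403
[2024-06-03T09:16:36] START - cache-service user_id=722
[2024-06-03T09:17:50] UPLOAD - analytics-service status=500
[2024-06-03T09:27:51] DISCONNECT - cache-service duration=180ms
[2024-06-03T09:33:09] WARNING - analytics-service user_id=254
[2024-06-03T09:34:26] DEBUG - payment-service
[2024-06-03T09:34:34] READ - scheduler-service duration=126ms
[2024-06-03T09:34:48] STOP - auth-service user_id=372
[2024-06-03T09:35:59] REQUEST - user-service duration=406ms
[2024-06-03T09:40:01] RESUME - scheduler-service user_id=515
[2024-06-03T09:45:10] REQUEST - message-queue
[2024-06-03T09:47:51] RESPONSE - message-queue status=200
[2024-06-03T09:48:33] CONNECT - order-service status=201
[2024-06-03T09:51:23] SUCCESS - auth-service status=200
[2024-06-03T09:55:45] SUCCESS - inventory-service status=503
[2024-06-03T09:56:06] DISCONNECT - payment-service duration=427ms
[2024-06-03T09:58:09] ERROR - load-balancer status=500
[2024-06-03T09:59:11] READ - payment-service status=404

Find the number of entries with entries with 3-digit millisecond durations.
6

To find matching entries:

1. Pattern to match: entries with 3-digit millisecond durations
2. Scan each log entry for the pattern
3. Count matches: 6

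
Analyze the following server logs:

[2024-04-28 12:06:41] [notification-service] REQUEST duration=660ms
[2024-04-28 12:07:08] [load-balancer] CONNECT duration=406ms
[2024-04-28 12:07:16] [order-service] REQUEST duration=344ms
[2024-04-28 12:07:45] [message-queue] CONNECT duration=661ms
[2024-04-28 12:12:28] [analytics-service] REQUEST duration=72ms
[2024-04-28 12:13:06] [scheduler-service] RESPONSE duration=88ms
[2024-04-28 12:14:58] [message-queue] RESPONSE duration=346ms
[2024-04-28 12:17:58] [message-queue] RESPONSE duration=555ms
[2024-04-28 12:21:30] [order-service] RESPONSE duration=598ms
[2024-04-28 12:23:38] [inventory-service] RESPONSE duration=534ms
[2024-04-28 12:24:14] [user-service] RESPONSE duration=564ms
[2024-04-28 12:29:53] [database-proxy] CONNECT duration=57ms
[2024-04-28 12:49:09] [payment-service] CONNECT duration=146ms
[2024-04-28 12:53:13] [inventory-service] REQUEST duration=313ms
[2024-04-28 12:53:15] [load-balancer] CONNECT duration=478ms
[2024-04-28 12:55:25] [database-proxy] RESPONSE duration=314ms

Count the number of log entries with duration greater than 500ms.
6

To count timeouts:

1. Threshold: 500ms
2. Extract duration from each log entry
3. Count entries where duration > 500
4. Timeout count: 6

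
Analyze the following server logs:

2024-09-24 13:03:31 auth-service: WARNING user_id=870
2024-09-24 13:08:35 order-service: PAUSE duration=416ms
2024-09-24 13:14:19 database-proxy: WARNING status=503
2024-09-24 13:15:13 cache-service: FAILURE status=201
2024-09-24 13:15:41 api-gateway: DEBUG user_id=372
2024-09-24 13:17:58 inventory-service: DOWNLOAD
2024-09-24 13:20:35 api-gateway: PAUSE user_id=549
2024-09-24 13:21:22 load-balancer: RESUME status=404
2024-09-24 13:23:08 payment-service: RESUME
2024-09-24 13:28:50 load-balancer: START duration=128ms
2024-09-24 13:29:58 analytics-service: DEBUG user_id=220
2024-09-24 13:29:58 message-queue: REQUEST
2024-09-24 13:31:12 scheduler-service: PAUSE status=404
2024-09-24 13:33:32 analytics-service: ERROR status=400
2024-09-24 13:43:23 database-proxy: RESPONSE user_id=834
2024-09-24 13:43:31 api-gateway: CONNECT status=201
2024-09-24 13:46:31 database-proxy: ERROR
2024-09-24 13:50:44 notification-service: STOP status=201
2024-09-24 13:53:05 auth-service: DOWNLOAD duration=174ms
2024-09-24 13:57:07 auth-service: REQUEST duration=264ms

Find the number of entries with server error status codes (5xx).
1

To find matching entries:

1. Pattern to match: server error status codes (5xx)
2. Scan each log entry for the pattern
3. Count matches: 1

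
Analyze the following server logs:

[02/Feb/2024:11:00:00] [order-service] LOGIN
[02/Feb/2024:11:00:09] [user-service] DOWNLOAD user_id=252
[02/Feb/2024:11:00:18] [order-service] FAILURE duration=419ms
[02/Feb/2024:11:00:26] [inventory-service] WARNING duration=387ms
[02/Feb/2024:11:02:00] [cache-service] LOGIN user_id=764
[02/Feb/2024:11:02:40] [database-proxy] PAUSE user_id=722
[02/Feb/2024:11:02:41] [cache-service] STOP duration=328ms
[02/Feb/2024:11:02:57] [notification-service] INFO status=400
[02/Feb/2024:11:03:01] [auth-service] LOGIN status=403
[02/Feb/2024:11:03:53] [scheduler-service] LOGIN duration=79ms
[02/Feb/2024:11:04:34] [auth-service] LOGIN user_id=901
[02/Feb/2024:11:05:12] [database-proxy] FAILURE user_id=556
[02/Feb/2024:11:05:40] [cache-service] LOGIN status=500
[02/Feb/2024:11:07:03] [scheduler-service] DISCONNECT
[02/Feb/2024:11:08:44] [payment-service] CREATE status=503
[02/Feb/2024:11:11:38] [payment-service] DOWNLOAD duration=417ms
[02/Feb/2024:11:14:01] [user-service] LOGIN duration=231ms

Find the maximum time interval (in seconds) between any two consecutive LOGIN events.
501

To find the longest gap:

1. Extract all LOGIN events in chronological order
2. Calculate time differences between consecutive events
3. Find the maximum difference
4. Longest gap: 501 seconds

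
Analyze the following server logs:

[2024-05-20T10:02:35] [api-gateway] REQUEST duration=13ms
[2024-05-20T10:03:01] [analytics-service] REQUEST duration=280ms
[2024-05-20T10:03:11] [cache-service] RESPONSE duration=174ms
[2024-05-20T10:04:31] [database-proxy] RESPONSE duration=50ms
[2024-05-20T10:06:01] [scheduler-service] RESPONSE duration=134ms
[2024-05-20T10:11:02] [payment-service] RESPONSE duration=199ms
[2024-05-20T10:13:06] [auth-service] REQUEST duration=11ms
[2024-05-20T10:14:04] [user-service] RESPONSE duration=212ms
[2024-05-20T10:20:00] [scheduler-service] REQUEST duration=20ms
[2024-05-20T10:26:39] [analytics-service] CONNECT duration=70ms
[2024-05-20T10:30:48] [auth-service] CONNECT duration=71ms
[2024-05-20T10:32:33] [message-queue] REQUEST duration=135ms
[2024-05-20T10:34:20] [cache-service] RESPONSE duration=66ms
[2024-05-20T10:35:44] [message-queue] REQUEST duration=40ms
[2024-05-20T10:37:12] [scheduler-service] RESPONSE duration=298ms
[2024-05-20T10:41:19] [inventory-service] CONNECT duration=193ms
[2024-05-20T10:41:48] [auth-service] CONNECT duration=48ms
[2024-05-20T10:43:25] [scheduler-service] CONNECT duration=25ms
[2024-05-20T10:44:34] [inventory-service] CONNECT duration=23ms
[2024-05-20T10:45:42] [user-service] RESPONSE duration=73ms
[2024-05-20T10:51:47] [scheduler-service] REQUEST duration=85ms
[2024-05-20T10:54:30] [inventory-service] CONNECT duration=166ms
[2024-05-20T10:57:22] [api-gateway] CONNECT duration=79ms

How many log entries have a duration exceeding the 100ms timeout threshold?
9

To count timeouts:

1. Threshold: 100ms
2. Extract duration from each log entry
3. Count entries where duration > 100
4. Timeout count: 9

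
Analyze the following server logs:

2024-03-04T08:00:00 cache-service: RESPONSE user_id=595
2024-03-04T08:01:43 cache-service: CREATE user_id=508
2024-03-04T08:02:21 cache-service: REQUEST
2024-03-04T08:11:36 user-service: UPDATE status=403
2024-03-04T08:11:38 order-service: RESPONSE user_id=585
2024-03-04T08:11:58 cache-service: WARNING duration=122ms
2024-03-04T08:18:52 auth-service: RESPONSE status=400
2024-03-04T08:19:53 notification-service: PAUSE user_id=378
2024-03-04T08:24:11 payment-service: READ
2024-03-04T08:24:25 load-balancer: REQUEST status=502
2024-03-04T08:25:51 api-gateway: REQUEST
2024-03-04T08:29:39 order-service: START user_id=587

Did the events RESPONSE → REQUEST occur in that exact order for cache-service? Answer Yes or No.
Yes

To verify sequence order:

1. Find all events in sequence RESPONSE → REQUEST for cache-service
2. Extract their timestamps
3. Check if timestamps are in ascending order
4. Result: Yes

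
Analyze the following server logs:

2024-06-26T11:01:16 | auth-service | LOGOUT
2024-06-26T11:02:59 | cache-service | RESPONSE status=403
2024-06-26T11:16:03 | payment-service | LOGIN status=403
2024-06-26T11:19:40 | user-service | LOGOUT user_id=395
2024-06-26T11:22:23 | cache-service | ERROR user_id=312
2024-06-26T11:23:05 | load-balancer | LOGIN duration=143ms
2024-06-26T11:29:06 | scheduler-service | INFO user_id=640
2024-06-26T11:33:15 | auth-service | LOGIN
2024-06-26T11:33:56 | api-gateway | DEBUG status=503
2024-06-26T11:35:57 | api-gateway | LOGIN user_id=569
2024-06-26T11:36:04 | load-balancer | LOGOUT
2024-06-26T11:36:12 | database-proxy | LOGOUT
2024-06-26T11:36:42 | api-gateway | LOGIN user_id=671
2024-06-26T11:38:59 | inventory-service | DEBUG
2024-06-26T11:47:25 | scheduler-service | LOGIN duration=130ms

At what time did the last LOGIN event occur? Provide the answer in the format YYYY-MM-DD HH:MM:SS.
2024-06-26 11:47:25

To find the last event:

1. Filter for all LOGIN events
2. Sort by timestamp
3. Select the last one
4. Timestamp: 2024-06-26 11:47:25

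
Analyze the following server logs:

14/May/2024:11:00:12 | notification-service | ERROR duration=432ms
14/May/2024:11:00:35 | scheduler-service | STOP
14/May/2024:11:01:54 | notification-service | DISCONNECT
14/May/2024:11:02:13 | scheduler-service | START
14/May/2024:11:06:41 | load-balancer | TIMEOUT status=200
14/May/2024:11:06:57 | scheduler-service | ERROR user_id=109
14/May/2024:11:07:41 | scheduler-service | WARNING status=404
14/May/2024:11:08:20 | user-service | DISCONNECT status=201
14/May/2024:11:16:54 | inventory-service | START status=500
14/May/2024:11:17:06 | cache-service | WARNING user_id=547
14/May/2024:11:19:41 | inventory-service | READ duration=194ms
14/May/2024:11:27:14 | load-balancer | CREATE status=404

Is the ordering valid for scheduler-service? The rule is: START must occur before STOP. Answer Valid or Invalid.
Invalid

To validate ordering:

1. Required order: START → STOP
2. Rule: START must occur before STOP
3. Check actual order of events for scheduler-service
4. Result: Invalid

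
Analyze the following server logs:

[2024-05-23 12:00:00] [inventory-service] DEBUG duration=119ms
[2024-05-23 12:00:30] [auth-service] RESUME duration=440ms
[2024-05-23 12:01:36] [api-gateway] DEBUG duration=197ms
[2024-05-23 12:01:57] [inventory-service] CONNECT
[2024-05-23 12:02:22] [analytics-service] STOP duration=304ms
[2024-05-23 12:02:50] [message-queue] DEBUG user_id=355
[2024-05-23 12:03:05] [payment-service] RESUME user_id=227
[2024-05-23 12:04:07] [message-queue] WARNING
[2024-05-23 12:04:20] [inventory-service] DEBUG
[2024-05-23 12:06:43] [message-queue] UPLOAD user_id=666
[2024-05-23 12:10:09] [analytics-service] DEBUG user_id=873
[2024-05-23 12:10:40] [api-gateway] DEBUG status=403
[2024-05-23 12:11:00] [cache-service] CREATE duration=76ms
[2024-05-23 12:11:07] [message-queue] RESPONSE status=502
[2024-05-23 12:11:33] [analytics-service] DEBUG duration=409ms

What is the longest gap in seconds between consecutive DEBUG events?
349

To find the longest gap:

1. Extract all DEBUG events in chronological order
2. Calculate time differences between consecutive events
3. Find the maximum difference
4. Longest gap: 349 seconds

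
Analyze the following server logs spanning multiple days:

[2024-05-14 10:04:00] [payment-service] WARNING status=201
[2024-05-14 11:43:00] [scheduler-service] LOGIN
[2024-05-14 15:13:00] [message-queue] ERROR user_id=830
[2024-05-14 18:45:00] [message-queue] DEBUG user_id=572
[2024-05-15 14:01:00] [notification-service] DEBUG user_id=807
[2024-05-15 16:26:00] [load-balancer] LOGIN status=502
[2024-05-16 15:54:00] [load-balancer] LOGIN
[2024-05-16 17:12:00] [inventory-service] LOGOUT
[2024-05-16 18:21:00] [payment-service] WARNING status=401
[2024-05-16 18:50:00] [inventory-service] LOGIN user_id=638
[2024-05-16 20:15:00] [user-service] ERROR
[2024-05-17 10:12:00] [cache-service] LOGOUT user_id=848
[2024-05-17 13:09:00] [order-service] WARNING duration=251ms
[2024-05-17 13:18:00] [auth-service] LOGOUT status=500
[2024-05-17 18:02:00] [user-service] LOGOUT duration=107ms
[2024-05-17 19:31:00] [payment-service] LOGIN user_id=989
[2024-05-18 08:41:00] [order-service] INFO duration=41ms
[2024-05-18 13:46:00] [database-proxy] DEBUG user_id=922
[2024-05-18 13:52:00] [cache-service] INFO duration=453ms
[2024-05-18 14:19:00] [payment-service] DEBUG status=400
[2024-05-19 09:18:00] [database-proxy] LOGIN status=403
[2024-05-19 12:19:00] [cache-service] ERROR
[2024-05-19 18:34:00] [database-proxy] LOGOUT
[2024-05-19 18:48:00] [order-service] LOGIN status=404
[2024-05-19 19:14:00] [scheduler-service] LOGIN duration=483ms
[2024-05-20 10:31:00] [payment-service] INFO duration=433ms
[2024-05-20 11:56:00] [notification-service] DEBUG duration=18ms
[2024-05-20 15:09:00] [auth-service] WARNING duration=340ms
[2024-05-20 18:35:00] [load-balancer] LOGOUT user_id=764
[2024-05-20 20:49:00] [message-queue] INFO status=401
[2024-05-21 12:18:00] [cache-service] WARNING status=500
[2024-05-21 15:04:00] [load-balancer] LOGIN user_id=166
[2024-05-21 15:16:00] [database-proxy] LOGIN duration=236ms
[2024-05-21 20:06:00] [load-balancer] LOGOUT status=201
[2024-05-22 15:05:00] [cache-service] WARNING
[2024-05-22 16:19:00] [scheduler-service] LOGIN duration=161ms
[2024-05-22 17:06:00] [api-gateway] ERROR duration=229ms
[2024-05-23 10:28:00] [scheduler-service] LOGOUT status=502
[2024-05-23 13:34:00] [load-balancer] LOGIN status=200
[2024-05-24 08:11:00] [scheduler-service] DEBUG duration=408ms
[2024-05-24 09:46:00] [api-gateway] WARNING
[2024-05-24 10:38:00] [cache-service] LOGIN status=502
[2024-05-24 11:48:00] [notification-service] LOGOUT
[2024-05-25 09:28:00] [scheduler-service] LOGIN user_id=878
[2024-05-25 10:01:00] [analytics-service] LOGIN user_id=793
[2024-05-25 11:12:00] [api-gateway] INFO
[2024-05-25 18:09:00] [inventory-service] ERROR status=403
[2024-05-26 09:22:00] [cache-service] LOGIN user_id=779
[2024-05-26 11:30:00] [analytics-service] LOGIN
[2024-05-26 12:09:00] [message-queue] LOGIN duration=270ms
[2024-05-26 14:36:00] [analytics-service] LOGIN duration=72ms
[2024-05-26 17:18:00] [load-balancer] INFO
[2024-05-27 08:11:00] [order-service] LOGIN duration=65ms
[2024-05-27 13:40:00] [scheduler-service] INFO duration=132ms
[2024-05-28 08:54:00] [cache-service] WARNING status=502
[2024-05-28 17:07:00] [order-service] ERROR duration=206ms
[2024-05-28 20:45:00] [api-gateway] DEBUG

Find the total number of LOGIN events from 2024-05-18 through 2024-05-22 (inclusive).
6

To filter by date range:

1. Date range: 2024-05-18 through 2024-05-22, both dates inclusive
2. Filter for LOGIN events whose date falls in this range
3. Count matching events: 6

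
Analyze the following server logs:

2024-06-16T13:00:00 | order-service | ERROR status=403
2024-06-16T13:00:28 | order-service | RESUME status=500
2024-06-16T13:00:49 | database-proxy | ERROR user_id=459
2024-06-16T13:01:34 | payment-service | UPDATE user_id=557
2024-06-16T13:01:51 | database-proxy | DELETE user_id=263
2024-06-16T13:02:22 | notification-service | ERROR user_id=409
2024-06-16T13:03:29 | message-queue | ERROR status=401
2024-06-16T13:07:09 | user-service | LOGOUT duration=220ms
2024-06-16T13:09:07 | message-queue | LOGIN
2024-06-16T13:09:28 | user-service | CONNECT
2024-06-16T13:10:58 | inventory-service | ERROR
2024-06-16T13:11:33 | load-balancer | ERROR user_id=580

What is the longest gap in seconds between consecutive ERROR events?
449

To find the longest gap:

1. Extract all ERROR events in chronological order
2. Calculate time differences between consecutive events
3. Find the maximum difference
4. Longest gap: 449 seconds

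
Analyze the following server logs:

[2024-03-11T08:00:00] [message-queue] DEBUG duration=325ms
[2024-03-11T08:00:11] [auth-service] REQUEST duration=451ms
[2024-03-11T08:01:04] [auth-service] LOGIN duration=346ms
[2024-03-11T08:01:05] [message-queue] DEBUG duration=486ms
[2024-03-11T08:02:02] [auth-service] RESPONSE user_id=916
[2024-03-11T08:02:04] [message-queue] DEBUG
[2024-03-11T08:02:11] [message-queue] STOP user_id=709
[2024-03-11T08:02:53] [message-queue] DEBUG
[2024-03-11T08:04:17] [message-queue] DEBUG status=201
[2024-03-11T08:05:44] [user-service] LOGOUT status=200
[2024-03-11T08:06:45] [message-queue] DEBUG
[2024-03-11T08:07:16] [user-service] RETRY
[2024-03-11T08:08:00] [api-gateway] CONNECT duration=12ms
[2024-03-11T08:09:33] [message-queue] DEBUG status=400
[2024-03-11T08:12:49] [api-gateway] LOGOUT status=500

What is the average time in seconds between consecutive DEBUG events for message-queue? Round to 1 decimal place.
95.5

To calculate average interval:

1. Find all DEBUG events for message-queue in order
2. Calculate time gaps between consecutive events
3. Compute mean of gaps: 573 / 6 = 95.5 seconds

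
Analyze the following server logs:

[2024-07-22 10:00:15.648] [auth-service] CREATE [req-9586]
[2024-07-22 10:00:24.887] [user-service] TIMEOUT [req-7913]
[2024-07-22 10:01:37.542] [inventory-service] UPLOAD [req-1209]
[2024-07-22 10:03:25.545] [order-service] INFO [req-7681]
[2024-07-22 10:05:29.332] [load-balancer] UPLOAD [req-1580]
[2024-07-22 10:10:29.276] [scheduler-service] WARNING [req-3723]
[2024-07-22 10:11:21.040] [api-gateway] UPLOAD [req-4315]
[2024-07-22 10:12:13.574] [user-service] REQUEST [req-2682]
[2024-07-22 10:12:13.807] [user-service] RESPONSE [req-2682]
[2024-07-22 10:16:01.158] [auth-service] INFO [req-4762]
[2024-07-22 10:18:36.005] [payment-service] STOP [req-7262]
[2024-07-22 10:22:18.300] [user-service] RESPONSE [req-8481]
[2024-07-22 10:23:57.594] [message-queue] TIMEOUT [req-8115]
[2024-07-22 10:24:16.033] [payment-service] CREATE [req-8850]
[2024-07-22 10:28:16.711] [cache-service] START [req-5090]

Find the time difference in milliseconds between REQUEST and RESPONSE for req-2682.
233

To calculate latency:

1. Find REQUEST with id req-2682: 2024-07-22 10:12:13.574
2. Find RESPONSE with id req-2682: 2024-07-22 10:12:13.807
3. Latency: 2024-07-22 10:12:13.807 - 2024-07-22 10:12:13.574 = 233ms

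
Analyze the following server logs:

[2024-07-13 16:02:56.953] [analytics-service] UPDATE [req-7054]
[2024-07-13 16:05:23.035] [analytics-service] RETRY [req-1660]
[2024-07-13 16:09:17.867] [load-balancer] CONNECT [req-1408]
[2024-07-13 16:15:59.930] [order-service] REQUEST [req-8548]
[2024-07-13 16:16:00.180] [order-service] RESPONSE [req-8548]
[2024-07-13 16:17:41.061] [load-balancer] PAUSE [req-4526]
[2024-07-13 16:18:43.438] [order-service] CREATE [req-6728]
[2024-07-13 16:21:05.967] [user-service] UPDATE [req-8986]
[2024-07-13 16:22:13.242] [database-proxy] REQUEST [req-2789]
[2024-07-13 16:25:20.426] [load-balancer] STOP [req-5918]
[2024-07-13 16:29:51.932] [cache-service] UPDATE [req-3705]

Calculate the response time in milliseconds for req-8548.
250

To calculate latency:

1. Find REQUEST with id req-8548: 2024-07-13 16:15:59.930
2. Find RESPONSE with id req-8548: 2024-07-13 16:16:00.180
3. Latency: 2024-07-13 16:16:00.180 - 2024-07-13 16:15:59.930 = 250ms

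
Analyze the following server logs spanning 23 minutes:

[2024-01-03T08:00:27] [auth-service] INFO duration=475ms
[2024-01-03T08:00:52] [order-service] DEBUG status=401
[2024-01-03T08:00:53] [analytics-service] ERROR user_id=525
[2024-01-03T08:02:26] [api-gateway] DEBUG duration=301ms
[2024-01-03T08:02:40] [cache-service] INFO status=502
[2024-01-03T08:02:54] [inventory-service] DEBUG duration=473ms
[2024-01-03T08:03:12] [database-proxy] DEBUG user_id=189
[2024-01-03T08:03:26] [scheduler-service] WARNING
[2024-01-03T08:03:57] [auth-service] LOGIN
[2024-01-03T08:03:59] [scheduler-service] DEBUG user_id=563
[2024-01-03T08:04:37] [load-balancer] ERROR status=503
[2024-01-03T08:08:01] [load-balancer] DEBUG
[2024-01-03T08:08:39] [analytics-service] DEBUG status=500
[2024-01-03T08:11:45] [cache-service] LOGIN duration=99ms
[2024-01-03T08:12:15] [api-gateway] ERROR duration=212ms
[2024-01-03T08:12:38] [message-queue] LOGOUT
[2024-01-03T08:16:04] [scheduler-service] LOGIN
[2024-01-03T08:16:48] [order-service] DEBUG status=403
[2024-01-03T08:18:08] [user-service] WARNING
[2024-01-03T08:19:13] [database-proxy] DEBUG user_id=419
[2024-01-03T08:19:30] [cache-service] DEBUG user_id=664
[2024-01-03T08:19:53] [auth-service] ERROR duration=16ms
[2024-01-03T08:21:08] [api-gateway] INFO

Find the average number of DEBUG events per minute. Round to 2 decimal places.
0.43

To calculate the rate:

1. Count total DEBUG events: 10
2. Total time period: 23 minutes
3. Rate = 10 / 23 = 0.43 events per minute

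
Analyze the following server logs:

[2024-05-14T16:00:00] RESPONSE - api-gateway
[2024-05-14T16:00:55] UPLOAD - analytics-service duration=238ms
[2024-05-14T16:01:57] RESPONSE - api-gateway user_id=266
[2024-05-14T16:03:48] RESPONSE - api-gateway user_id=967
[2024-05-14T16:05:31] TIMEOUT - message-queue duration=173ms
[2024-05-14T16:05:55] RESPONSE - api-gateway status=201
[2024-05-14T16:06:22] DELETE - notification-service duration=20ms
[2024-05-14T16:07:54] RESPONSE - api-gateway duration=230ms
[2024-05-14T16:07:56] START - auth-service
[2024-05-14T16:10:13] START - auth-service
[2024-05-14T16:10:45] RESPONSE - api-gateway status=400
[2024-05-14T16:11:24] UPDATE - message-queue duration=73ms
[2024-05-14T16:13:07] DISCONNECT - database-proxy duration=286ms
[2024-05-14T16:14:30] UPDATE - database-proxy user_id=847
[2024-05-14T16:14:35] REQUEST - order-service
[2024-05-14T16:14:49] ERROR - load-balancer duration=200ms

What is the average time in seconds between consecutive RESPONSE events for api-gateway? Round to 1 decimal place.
129.0

To calculate average interval:

1. Find all RESPONSE events for api-gateway in order
2. Calculate time gaps between consecutive events
3. Compute mean of gaps: 645 / 5 = 129.0 seconds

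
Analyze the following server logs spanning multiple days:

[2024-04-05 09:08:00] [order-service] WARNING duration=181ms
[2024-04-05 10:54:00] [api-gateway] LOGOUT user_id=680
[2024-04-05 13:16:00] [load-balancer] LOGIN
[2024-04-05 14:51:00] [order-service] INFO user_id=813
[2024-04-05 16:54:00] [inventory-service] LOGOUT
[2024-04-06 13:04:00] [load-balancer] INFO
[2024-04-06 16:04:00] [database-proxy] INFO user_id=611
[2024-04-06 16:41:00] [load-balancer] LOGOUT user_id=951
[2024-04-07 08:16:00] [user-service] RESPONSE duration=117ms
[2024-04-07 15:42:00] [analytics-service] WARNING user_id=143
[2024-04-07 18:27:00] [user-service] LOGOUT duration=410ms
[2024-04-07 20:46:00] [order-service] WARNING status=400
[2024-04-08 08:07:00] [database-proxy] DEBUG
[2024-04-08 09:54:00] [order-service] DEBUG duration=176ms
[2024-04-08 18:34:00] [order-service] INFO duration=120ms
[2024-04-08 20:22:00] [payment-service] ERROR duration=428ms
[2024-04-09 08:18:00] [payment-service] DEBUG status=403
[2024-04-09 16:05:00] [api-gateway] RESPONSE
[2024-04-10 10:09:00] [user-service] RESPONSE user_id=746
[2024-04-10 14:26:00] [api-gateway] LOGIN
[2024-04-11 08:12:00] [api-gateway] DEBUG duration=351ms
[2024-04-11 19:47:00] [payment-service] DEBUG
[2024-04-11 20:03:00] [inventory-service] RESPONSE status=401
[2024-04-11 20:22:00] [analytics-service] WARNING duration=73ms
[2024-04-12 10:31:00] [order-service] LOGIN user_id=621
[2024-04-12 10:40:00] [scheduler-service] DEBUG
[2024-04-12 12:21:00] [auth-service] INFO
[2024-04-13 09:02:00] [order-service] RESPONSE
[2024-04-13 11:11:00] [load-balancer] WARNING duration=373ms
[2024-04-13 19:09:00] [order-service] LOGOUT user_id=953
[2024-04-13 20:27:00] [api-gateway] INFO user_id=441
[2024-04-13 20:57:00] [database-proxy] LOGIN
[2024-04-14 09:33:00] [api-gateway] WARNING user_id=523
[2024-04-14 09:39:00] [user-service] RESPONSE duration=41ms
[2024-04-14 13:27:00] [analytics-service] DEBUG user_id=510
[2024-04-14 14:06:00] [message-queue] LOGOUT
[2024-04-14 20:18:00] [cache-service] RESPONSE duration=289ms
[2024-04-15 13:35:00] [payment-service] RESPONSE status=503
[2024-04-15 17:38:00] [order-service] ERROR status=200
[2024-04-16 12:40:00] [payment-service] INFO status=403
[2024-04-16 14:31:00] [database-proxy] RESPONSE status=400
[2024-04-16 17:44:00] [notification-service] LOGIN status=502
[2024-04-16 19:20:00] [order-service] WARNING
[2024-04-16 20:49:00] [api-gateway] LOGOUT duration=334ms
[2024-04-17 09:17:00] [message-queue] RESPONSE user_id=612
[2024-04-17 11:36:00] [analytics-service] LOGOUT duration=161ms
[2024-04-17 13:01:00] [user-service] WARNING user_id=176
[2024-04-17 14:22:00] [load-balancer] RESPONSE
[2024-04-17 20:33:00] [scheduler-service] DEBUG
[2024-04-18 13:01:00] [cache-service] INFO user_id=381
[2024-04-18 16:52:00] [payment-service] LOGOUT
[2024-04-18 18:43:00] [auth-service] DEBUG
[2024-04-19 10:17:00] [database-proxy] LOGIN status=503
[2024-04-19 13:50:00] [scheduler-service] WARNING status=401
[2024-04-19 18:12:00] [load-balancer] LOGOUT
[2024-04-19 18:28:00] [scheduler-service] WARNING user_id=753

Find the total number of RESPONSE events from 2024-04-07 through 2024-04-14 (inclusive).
7

To filter by date range:

1. Date range: 2024-04-07 through 2024-04-14, both dates inclusive
2. Filter for RESPONSE events whose date falls in this range
3. Count matching events: 7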